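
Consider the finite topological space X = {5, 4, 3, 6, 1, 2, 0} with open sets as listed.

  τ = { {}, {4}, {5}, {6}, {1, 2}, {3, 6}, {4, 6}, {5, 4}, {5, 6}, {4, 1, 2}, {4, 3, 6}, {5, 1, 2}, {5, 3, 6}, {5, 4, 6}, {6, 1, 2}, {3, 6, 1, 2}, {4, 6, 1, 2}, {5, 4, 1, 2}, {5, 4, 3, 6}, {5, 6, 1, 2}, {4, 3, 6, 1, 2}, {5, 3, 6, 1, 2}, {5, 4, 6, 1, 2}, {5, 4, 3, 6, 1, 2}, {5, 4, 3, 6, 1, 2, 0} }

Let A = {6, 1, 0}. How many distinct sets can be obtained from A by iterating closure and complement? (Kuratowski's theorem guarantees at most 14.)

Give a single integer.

12

closure: X∖int(X∖A) = X∖{5, 4} = {3, 6, 1, 2, 0}
Let k=closure and c=complement:
  1. A     = {6, 1, 0}
  2. kA    = {3, 6, 1, 2, 0}
  3. cA    = {5, 4, 3, 2}
  4. ckA   = {5, 4}
  5. kcA   = {5, 4, 3, 1, 2, 0}
  6. kckA  = {5, 4, 0}
  7. ckcA  = {6}
  8. ckckA = {3, 6, 1, 2}
  9. kckcA = {3, 6, 0}
  10. ckckcA = {5, 4, 1, 2}
  11. kckckcA = {5, 4, 1, 2, 0}
  12. ckckckcA = {3, 6}
— saturated at 12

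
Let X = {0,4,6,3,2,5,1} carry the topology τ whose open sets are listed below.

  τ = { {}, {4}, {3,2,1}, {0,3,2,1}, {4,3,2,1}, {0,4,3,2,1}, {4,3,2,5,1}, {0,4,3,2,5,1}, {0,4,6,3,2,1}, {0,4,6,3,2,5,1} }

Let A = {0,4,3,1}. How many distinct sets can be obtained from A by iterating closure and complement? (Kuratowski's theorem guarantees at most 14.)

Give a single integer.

8

complement {6,2,5}; its interior {}; cl(A) = X∖{} = {0,4,6,3,2,5,1}
With k = closure, c = complement:
  1. A     = {0,4,3,1}
  2. kA    = {0,4,6,3,2,5,1}
  3. cA    = {6,2,5}
  4. ckA   = {}
  5. kcA   = {0,6,3,2,5,1}
  6. ckcA  = {4}
  7. kckcA = {4,6,5}
  8. ckckcA = {0,3,2,1}
k, c of each give nothing new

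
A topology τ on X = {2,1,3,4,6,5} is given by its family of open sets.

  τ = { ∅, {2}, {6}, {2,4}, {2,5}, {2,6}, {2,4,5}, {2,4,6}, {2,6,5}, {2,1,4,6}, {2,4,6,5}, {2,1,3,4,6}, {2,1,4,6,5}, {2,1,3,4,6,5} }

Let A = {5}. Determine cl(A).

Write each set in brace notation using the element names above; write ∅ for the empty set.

{5}

X∖A={2,1,3,4,6}, int(X∖A)={2,1,3,4,6}, hence cl(A)={5}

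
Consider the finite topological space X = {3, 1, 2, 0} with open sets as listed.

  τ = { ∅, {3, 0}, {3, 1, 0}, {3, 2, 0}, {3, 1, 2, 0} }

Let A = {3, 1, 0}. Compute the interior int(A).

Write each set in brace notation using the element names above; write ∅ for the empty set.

open subsets of A: ∅, {3, 0}, {3, 1, 0}; so int(A) = {3, 1, 0}

{3, 1, 0}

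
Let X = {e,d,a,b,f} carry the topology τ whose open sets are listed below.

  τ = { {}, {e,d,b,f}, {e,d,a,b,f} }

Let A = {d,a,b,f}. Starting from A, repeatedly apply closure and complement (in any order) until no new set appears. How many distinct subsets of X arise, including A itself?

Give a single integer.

4

cl via duality: int({e}) = {}, so X∖{} = {e,d,a,b,f}
Write k for closure, c for complement:
  1. A     = {d,a,b,f}
  2. kA    = {e,d,a,b,f}
  3. cA    = {e}
  4. ckA   = {}
applying k or c yields no new set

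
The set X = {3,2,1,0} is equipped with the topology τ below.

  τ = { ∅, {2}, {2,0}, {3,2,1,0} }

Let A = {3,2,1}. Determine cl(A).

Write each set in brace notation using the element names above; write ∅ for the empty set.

complement {0}; its interior ∅; cl(A) = X∖∅ = {3,2,1,0}

{3,2,1,0}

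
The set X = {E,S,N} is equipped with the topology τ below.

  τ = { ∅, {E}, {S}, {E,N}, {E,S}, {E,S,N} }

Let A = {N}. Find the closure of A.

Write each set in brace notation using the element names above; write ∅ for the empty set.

{N}

cl via duality: int({E,S}) = {E,S}, so X∖{E,S} = {N}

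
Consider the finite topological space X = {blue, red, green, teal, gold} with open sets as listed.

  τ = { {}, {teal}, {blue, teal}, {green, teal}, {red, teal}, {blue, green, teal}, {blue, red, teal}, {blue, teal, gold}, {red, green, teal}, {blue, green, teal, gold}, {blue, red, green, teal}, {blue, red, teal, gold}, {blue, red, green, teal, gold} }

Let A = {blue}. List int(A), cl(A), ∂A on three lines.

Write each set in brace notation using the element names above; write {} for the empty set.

int(A) = {}
cl(A)  = {blue, gold}
∂A     = {blue, gold}

opens ⊆ A: {}; union → int = {}
complement {red, green, teal, gold}; its interior {red, green, teal}; cl(A) = X∖{red, green, teal} = {blue, gold}
boundary = {blue, gold} ∖ {} = {blue, gold}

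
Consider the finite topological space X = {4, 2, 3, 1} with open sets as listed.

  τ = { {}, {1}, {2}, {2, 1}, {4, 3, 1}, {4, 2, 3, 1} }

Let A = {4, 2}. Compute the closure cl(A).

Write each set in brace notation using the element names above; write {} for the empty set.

cl via duality: int({3, 1}) = {1}, so X∖{1} = {4, 2, 3}

{4, 2, 3}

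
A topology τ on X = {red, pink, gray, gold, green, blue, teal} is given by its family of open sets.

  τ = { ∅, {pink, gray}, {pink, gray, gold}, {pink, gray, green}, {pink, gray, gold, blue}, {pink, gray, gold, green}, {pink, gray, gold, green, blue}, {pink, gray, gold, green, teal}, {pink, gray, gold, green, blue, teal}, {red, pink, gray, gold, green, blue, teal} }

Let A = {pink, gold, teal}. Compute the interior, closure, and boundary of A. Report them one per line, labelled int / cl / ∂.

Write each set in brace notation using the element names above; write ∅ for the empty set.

open subsets of A: ∅; so int(A) = ∅
closure: X∖int(X∖A) = X∖∅ = {red, pink, gray, gold, green, blue, teal}
∂A = {red, pink, gray, gold, green, blue, teal} minus ∅ = {red, pink, gray, gold, green, blue, teal}

int(A) = ∅
cl(A)  = {red, pink, gray, gold, green, blue, teal}
∂A     = {red, pink, gray, gold, green, blue, teal}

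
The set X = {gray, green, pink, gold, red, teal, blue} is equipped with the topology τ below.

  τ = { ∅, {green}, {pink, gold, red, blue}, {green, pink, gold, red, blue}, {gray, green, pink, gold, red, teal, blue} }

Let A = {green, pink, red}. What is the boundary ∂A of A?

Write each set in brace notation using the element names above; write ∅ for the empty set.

interior: largest open inside A is {green} (from ∅, {green})
cl via duality: int({gray, gold, teal, blue}) = ∅, so X∖∅ = {gray, green, pink, gold, red, teal, blue}
cl∖int = {gray, pink, gold, red, teal, blue}

{gray, pink, gold, red, teal, blue}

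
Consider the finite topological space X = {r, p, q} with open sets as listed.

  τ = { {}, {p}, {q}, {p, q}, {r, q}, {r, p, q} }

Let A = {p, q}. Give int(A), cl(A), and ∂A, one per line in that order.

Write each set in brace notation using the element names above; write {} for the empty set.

open subsets of A: {}, {q}, {p}, {p, q}; so int(A) = {p, q}
closure: X∖int(X∖A) = X∖{} = {r, p, q}
∂A = {r, p, q} minus {p, q} = {r}

int(A) = {p, q}
cl(A)  = {r, p, q}
∂A     = {r}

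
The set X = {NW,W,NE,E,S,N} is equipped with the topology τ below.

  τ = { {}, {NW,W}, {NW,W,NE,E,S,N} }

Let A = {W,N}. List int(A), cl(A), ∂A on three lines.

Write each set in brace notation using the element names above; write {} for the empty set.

opens ⊆ A: {}; union → int = {}
complement {NW,NE,E,S}; its interior {}; cl(A) = X∖{} = {NW,W,NE,E,S,N}
boundary = {NW,W,NE,E,S,N} ∖ {} = {NW,W,NE,E,S,N}

int(A) = {}
cl(A)  = {NW,W,NE,E,S,N}
∂A     = {NW,W,NE,E,S,N}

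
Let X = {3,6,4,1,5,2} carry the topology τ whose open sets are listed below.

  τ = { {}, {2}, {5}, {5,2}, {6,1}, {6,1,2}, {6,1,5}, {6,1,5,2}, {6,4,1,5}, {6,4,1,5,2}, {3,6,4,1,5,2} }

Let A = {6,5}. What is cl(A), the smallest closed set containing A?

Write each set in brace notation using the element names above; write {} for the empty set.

complement {3,4,1,2}; its interior {2}; cl(A) = X∖{2} = {3,6,4,1,5}

{3,6,4,1,5}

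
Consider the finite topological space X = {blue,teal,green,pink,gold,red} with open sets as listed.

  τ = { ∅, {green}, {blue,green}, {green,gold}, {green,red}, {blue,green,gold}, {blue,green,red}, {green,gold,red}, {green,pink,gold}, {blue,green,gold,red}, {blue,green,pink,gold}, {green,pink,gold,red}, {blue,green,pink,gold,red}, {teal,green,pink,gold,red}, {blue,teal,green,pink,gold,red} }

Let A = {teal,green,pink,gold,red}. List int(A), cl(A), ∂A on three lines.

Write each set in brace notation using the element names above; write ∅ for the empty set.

int(A) = {teal,green,pink,gold,red}
cl(A)  = {blue,teal,green,pink,gold,red}
∂A     = {blue}

U open, U⊆A: ∅, {green}, {green,gold}, {green,red}, {green,pink,gold}, {green,gold,red}, {green,pink,gold,red}, {teal,green,pink,gold,red}. int(A) = ⋃ = {teal,green,pink,gold,red}
X∖A={blue}, int(X∖A)=∅, hence cl(A)={blue,teal,green,pink,gold,red}
∂A: remove int from cl → {blue}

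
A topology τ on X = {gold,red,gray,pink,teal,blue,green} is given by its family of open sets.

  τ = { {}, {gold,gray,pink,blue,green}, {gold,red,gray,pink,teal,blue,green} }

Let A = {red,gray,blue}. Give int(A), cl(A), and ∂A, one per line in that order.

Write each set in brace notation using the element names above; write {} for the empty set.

open subsets of A: {}; so int(A) = {}
closure: X∖int(X∖A) = X∖{} = {gold,red,gray,pink,teal,blue,green}
∂A = {gold,red,gray,pink,teal,blue,green} minus {} = {gold,red,gray,pink,teal,blue,green}

int(A) = {}
cl(A)  = {gold,red,gray,pink,teal,blue,green}
∂A     = {gold,red,gray,pink,teal,blue,green}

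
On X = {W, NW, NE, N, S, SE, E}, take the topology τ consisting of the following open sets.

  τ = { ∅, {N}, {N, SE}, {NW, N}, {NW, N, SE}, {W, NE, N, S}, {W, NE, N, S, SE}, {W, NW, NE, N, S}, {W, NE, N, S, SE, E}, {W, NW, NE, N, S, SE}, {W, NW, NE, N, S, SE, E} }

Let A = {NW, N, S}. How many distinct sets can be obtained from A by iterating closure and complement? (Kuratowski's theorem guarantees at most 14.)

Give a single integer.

6

X∖A={W, NE, SE, E}, int(X∖A)=∅, hence cl(A)={W, NW, NE, N, S, SE, E}
Orbit (k=closure, c=complement):
  1. A     = {NW, N, S}
  2. kA    = {W, NW, NE, N, S, SE, E}
  3. cA    = {W, NE, SE, E}
  4. ckA   = ∅
  5. kcA   = {W, NE, S, SE, E}
  6. ckcA  = {NW, N}
(closed under both — stop)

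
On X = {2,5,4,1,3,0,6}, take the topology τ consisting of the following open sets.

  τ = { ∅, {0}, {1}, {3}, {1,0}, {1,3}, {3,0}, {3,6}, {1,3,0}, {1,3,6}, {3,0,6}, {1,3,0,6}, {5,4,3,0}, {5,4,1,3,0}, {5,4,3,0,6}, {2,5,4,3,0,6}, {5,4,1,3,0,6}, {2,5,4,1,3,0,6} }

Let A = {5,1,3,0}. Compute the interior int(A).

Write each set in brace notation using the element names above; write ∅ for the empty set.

U open, U⊆A: ∅, {0}, {1}, {3}, {1,3}, {1,0}, {3,0}, {1,3,0}. int(A) = ⋃ = {1,3,0}

{1,3,0}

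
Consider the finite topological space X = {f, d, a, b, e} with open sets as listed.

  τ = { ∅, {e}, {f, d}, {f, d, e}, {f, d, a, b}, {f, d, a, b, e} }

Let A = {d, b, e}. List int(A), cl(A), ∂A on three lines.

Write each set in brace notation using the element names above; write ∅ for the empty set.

int(A) = {e}
cl(A)  = {f, d, a, b, e}
∂A     = {f, d, a, b}

interior: largest open inside A is {e} (from ∅, {e})
cl via duality: int({f, a}) = ∅, so X∖∅ = {f, d, a, b, e}
cl∖int = {f, d, a, b}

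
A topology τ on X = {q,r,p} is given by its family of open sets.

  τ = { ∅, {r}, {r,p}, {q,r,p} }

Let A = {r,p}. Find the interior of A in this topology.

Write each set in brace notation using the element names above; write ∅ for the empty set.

open subsets of A: ∅, {r}, {r,p}; so int(A) = {r,p}

{r,p}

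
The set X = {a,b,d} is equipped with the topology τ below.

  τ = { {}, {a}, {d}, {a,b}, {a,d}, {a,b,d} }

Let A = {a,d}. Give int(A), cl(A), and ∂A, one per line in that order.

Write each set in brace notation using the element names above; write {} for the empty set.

open subsets of A: {}, {d}, {a}, {a,d}; so int(A) = {a,d}
closure: X∖int(X∖A) = X∖{} = {a,b,d}
∂A = {a,b,d} minus {a,d} = {b}

int(A) = {a,d}
cl(A)  = {a,b,d}
∂A     = {b}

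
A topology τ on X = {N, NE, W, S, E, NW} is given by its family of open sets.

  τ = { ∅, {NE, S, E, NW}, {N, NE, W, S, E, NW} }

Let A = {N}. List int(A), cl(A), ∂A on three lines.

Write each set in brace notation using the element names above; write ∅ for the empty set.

int(A) = ∅
cl(A)  = {N, W}
∂A     = {N, W}

open subsets of A: ∅; so int(A) = ∅
closure: X∖int(X∖A) = X∖{NE, S, E, NW} = {N, W}
∂A = {N, W} minus ∅ = {N, W}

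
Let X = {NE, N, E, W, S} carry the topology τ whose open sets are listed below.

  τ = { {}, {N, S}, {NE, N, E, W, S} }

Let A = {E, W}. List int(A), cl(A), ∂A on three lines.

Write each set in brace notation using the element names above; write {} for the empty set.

int(A) = {}
cl(A)  = {NE, E, W}
∂A     = {NE, E, W}

interior: largest open inside A is {} (from {})
cl via duality: int({NE, N, S}) = {N, S}, so X∖{N, S} = {NE, E, W}
cl∖int = {NE, E, W}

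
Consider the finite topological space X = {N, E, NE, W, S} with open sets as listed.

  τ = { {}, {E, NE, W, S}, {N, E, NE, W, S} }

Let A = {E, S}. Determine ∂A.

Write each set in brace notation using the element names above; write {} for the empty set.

{N, E, NE, W, S}

opens ⊆ A: {}; union → int = {}
complement {N, NE, W}; its interior {}; cl(A) = X∖{} = {N, E, NE, W, S}
boundary = {N, E, NE, W, S} ∖ {} = {N, E, NE, W, S}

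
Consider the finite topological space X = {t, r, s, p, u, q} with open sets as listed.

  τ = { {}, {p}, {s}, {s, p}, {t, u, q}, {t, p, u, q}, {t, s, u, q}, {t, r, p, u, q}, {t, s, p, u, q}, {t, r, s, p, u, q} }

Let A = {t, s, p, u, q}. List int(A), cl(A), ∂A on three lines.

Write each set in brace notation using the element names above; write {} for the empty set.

opens ⊆ A: {}, {s}, {p}, {s, p}, {t, u, q}, {t, p, u, q}, {t, s, u, q}, {t, s, p, u, q}; union → int = {t, s, p, u, q}
complement {r}; its interior {}; cl(A) = X∖{} = {t, r, s, p, u, q}
boundary = {t, r, s, p, u, q} ∖ {t, s, p, u, q} = {r}

int(A) = {t, s, p, u, q}
cl(A)  = {t, r, s, p, u, q}
∂A     = {r}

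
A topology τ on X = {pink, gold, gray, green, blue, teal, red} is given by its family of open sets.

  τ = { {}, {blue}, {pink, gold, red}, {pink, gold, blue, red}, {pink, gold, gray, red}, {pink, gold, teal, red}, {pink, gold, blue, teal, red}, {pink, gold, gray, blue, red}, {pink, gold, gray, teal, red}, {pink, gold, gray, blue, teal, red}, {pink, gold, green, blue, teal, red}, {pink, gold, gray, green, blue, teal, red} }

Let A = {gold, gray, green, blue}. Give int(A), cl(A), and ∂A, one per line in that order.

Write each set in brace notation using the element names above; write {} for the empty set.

open subsets of A: {}, {blue}; so int(A) = {blue}
closure: X∖int(X∖A) = X∖{} = {pink, gold, gray, green, blue, teal, red}
∂A = {pink, gold, gray, green, blue, teal, red} minus {blue} = {pink, gold, gray, green, teal, red}

int(A) = {blue}
cl(A)  = {pink, gold, gray, green, blue, teal, red}
∂A     = {pink, gold, gray, green, teal, red}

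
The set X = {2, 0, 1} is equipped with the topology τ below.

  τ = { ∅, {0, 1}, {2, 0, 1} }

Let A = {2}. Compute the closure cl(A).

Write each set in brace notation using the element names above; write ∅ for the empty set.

{2}

X∖A={0, 1}, int(X∖A)={0, 1}, hence cl(A)={2}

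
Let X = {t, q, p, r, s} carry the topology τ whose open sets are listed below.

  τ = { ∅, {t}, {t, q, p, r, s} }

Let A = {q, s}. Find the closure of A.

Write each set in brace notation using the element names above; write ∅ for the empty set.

complement {t, p, r}; its interior {t}; cl(A) = X∖{t} = {q, p, r, s}

{q, p, r, s}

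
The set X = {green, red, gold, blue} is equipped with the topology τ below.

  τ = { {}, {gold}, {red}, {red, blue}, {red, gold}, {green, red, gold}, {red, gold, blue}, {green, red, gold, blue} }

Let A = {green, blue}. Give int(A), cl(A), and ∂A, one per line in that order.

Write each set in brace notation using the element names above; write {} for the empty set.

int(A) = {}
cl(A)  = {green, blue}
∂A     = {green, blue}

interior: largest open inside A is {} (from {})
cl via duality: int({red, gold}) = {red, gold}, so X∖{red, gold} = {green, blue}
cl∖int = {green, blue}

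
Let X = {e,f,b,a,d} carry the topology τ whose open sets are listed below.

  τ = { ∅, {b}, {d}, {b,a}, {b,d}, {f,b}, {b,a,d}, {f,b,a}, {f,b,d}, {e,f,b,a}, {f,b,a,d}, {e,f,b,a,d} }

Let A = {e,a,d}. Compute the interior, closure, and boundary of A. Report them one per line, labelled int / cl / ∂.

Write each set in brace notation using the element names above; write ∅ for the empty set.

int(A) = {d}
cl(A)  = {e,a,d}
∂A     = {e,a}

open subsets of A: ∅, {d}; so int(A) = {d}
closure: X∖int(X∖A) = X∖{f,b} = {e,a,d}
∂A = {e,a,d} minus {d} = {e,a}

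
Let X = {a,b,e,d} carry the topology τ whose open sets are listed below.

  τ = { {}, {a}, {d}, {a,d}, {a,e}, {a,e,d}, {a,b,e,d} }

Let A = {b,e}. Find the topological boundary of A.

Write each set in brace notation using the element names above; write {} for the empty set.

{b,e}

open subsets of A: {}; so int(A) = {}
closure: X∖int(X∖A) = X∖{a,d} = {b,e}
∂A = {b,e} minus {} = {b,e}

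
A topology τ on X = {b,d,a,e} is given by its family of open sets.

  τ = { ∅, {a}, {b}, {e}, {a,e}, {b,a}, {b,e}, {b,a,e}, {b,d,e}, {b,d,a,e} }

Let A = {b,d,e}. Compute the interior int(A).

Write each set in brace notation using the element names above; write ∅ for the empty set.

U open, U⊆A: ∅, {e}, {b}, {b,e}, {b,d,e}. int(A) = ⋃ = {b,d,e}

{b,d,e}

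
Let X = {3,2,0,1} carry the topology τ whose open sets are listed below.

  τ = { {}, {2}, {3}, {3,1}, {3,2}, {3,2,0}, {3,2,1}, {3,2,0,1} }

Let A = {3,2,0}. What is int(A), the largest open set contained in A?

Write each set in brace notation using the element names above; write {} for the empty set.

opens ⊆ A: {}, {2}, {3}, {3,2}, {3,2,0}; union → int = {3,2,0}

{3,2,0}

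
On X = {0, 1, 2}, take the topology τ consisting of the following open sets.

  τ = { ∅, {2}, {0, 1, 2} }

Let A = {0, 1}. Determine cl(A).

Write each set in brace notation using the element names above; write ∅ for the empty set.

{0, 1}

complement {2}; its interior {2}; cl(A) = X∖{2} = {0, 1}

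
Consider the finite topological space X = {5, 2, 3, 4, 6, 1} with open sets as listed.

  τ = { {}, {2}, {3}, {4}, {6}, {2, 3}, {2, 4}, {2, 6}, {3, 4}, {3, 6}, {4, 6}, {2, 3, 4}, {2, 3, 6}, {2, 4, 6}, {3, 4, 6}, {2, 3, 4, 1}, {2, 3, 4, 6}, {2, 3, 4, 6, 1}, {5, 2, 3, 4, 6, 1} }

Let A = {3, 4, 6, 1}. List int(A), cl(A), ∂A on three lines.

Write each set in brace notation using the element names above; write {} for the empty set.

int(A) = {3, 4, 6}
cl(A)  = {5, 3, 4, 6, 1}
∂A     = {5, 1}

U open, U⊆A: {}, {6}, {4}, {3}, {3, 4}, {3, 6}, {4, 6}, {3, 4, 6}. int(A) = ⋃ = {3, 4, 6}
X∖A={5, 2}, int(X∖A)={2}, hence cl(A)={5, 3, 4, 6, 1}
∂A: remove int from cl → {5, 1}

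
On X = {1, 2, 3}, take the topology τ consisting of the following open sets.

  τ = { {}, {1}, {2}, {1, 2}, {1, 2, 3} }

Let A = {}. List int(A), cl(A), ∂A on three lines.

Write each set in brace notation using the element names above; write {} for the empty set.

int(A) = {}
cl(A)  = {}
∂A     = {}

U open, U⊆A: {}. int(A) = ⋃ = {}
X∖A={1, 2, 3}, int(X∖A)={1, 2, 3}, hence cl(A)={}
∂A: remove int from cl → {}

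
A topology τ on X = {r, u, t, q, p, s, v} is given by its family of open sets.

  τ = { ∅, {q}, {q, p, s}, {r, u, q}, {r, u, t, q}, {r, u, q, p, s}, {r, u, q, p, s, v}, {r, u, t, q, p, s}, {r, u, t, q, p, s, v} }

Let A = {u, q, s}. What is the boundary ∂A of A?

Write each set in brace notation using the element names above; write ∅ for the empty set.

{r, u, t, p, s, v}

open subsets of A: ∅, {q}; so int(A) = {q}
closure: X∖int(X∖A) = X∖∅ = {r, u, t, q, p, s, v}
∂A = {r, u, t, q, p, s, v} minus {q} = {r, u, t, p, s, v}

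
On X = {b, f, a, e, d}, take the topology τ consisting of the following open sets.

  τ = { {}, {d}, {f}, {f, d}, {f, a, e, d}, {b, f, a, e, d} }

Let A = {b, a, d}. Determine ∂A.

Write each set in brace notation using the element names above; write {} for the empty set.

{b, a, e}

U open, U⊆A: {}, {d}. int(A) = ⋃ = {d}
X∖A={f, e}, int(X∖A)={f}, hence cl(A)={b, a, e, d}
∂A: remove int from cl → {b, a, e}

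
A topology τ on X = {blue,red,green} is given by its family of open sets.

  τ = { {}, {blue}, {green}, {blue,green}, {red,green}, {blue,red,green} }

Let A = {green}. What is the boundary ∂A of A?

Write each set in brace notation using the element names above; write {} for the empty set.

{red}

interior: largest open inside A is {green} (from {}, {green})
cl via duality: int({blue,red}) = {blue}, so X∖{blue} = {red,green}
cl∖int = {red}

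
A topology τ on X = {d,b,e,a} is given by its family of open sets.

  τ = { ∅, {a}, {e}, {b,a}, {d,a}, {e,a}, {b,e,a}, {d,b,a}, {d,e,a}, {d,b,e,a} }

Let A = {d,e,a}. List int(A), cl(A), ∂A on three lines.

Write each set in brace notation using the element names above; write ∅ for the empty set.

interior: largest open inside A is {d,e,a} (from ∅, {e}, {a}, {e,a}, {d,a}, {d,e,a})
cl via duality: int({b}) = ∅, so X∖∅ = {d,b,e,a}
cl∖int = {b}

int(A) = {d,e,a}
cl(A)  = {d,b,e,a}
∂A     = {b}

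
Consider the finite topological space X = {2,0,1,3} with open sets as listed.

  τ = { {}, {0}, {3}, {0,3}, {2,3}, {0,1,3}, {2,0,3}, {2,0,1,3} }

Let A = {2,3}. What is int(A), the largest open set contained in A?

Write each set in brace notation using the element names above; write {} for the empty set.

open subsets of A: {}, {3}, {2,3}; so int(A) = {2,3}

{2,3}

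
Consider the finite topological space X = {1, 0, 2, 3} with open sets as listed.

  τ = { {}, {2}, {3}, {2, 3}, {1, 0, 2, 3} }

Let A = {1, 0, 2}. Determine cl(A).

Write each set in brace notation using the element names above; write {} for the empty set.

{1, 0, 2}

complement {3}; its interior {3}; cl(A) = X∖{3} = {1, 0, 2}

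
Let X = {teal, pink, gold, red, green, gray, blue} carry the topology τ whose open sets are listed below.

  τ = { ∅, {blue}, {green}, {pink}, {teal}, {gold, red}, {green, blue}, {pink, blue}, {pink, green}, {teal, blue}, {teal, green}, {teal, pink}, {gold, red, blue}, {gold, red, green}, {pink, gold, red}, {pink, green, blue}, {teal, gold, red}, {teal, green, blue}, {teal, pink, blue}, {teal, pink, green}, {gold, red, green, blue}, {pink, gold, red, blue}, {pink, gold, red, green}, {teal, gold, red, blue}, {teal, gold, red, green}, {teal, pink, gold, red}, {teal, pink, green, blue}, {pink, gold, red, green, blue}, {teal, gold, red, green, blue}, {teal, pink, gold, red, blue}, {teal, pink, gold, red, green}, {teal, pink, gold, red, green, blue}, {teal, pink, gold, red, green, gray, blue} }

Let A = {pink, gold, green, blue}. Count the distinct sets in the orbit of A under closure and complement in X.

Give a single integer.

cl via duality: int({teal, red, gray}) = {teal}, so X∖{teal} = {pink, gold, red, green, gray, blue}
Write k for closure, c for complement:
  1. A     = {pink, gold, green, blue}
  2. kA    = {pink, gold, red, green, gray, blue}
  3. cA    = {teal, red, gray}
  4. ckA   = {teal}
  5. kcA   = {teal, gold, red, gray}
  6. kckA  = {teal, gray}
  7. ckcA  = {pink, green, blue}
  8. ckckA = {pink, gold, red, green, blue}
  9. kckcA = {pink, green, gray, blue}
  10. ckckcA = {teal, gold, red}
applying k or c yields no new set

10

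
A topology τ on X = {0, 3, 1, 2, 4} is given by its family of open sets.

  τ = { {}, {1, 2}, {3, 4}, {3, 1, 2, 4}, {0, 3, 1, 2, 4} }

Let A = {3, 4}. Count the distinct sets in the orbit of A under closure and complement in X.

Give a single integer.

4

closure: X∖int(X∖A) = X∖{1, 2} = {0, 3, 4}
Let k=closure and c=complement:
  1. A     = {3, 4}
  2. kA    = {0, 3, 4}
  3. cA    = {0, 1, 2}
  4. ckA   = {1, 2}
— saturated at 4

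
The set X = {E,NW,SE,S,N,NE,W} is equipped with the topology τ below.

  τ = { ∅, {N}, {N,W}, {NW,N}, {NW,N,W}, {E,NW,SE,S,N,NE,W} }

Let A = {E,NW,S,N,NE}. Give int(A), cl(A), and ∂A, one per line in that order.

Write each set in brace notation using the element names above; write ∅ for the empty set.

int(A) = {NW,N}
cl(A)  = {E,NW,SE,S,N,NE,W}
∂A     = {E,SE,S,NE,W}

interior: largest open inside A is {NW,N} (from ∅, {N}, {NW,N})
cl via duality: int({SE,W}) = ∅, so X∖∅ = {E,NW,SE,S,N,NE,W}
cl∖int = {E,SE,S,NE,W}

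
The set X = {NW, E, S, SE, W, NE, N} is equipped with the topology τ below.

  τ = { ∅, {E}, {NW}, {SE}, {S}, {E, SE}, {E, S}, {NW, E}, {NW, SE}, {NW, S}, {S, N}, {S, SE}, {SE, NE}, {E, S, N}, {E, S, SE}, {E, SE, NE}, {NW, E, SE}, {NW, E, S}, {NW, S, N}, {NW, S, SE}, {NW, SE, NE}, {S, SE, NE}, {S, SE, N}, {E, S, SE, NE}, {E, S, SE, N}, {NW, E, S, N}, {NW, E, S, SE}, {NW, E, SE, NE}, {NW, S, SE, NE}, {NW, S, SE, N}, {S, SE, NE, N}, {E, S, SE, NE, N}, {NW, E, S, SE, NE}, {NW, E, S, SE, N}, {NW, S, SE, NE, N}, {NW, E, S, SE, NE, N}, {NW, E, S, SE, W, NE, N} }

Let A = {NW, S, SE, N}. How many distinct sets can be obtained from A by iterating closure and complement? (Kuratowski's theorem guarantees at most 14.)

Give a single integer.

closure: X∖int(X∖A) = X∖{E} = {NW, S, SE, W, NE, N}
Let k=closure and c=complement:
  1. A     = {NW, S, SE, N}
  2. kA    = {NW, S, SE, W, NE, N}
  3. cA    = {E, W, NE}
  4. ckA   = {E}
  5. kckA  = {E, W}
  6. ckckA = {NW, S, SE, NE, N}
— saturated at 6

6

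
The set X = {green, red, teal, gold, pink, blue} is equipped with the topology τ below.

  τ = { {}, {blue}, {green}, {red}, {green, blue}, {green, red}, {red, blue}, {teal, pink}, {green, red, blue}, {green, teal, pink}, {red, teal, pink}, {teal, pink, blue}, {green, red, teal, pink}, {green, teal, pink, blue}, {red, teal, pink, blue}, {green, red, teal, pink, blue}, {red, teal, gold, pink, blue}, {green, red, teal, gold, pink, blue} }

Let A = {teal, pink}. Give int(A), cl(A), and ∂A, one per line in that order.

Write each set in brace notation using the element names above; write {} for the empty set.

int(A) = {teal, pink}
cl(A)  = {teal, gold, pink}
∂A     = {gold}

interior: largest open inside A is {teal, pink} (from {}, {teal, pink})
cl via duality: int({green, red, gold, blue}) = {green, red, blue}, so X∖{green, red, blue} = {teal, gold, pink}
cl∖int = {gold}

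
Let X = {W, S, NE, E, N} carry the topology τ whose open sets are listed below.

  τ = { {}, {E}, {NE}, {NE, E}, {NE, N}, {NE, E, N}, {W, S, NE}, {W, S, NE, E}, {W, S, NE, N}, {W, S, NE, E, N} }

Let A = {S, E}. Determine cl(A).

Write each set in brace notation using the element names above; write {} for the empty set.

closure: X∖int(X∖A) = X∖{NE, N} = {W, S, E}

{W, S, E}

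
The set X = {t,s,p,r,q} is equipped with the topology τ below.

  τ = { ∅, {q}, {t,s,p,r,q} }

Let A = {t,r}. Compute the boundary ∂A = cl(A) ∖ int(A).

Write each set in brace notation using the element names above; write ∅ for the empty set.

open subsets of A: ∅; so int(A) = ∅
closure: X∖int(X∖A) = X∖{q} = {t,s,p,r}
∂A = {t,s,p,r} minus ∅ = {t,s,p,r}

{t,s,p,r}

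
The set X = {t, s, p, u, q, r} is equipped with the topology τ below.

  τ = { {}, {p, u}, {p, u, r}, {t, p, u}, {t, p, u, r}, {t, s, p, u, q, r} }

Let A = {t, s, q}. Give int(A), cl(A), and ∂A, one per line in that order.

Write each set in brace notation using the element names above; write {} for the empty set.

opens ⊆ A: {}; union → int = {}
complement {p, u, r}; its interior {p, u, r}; cl(A) = X∖{p, u, r} = {t, s, q}
boundary = {t, s, q} ∖ {} = {t, s, q}

int(A) = {}
cl(A)  = {t, s, q}
∂A     = {t, s, q}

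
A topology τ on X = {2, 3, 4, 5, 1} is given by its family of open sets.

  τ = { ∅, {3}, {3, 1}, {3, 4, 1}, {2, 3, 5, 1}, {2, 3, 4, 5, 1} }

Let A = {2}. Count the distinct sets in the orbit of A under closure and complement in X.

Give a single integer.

6

closure: X∖int(X∖A) = X∖{3, 4, 1} = {2, 5}
Let k=closure and c=complement:
  1. A     = {2}
  2. kA    = {2, 5}
  3. cA    = {3, 4, 5, 1}
  4. ckA   = {3, 4, 1}
  5. kcA   = {2, 3, 4, 5, 1}
  6. ckcA  = ∅
— saturated at 6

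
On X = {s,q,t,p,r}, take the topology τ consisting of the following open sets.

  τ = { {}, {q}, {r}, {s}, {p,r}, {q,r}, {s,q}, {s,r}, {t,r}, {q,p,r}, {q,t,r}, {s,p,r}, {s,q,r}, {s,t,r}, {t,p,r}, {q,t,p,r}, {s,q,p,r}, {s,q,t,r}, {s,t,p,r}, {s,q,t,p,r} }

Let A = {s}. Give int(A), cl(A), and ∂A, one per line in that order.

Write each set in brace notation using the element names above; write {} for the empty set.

int(A) = {s}
cl(A)  = {s}
∂A     = {}

opens ⊆ A: {}, {s}; union → int = {s}
complement {q,t,p,r}; its interior {q,t,p,r}; cl(A) = X∖{q,t,p,r} = {s}
boundary = {s} ∖ {s} = {}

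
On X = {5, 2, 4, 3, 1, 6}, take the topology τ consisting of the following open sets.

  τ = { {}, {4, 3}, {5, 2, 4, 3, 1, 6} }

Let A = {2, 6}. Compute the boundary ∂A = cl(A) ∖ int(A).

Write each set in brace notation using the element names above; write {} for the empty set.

{5, 2, 1, 6}

open subsets of A: {}; so int(A) = {}
closure: X∖int(X∖A) = X∖{4, 3} = {5, 2, 1, 6}
∂A = {5, 2, 1, 6} minus {} = {5, 2, 1, 6}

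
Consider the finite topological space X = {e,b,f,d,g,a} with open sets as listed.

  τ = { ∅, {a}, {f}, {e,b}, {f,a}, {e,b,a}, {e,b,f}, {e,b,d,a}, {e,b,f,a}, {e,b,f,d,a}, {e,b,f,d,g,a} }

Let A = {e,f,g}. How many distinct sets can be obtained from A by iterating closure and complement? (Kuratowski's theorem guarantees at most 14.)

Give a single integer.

10

X∖A={b,d,a}, int(X∖A)={a}, hence cl(A)={e,b,f,d,g}
Orbit (k=closure, c=complement):
  1. A     = {e,f,g}
  2. kA    = {e,b,f,d,g}
  3. cA    = {b,d,a}
  4. ckA   = {a}
  5. kcA   = {e,b,d,g,a}
  6. kckA  = {d,g,a}
  7. ckcA  = {f}
  8. ckckA = {e,b,f}
  9. kckcA = {f,g}
  10. ckckcA = {e,b,d,a}
(closed under both — stop)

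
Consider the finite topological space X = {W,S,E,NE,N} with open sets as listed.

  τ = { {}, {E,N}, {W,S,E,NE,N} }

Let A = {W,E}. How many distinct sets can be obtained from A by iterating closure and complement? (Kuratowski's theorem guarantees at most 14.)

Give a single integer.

4

complement {S,NE,N}; its interior {}; cl(A) = X∖{} = {W,S,E,NE,N}
With k = closure, c = complement:
  1. A     = {W,E}
  2. kA    = {W,S,E,NE,N}
  3. cA    = {S,NE,N}
  4. ckA   = {}
k, c of each give nothing new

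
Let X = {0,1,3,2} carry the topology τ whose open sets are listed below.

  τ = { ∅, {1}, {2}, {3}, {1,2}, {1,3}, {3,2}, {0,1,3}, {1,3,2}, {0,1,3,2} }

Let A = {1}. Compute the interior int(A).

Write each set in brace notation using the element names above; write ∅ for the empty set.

{1}

open subsets of A: ∅, {1}; so int(A) = {1}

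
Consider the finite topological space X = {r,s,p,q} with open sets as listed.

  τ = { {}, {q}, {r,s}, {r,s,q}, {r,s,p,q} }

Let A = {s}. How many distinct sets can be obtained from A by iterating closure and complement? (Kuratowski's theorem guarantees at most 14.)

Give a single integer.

X∖A={r,p,q}, int(X∖A)={q}, hence cl(A)={r,s,p}
Orbit (k=closure, c=complement):
  1. A     = {s}
  2. kA    = {r,s,p}
  3. cA    = {r,p,q}
  4. ckA   = {q}
  5. kcA   = {r,s,p,q}
  6. kckA  = {p,q}
  7. ckcA  = {}
  8. ckckA = {r,s}
(closed under both — stop)

8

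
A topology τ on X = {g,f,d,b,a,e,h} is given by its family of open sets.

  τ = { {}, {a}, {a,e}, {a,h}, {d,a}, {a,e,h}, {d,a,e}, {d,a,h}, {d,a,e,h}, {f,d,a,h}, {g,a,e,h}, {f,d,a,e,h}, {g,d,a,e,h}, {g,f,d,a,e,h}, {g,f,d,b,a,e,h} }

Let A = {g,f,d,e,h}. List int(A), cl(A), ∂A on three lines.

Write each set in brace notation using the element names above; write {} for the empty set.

U open, U⊆A: {}. int(A) = ⋃ = {}
X∖A={b,a}, int(X∖A)={a}, hence cl(A)={g,f,d,b,e,h}
∂A: remove int from cl → {g,f,d,b,e,h}

int(A) = {}
cl(A)  = {g,f,d,b,e,h}
∂A     = {g,f,d,b,e,h}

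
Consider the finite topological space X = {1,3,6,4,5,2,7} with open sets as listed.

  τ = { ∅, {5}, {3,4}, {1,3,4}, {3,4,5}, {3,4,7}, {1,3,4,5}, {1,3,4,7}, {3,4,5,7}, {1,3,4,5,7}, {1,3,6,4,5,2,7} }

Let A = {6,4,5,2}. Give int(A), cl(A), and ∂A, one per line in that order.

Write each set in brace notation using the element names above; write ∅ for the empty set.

int(A) = {5}
cl(A)  = {1,3,6,4,5,2,7}
∂A     = {1,3,6,4,2,7}

interior: largest open inside A is {5} (from ∅, {5})
cl via duality: int({1,3,7}) = ∅, so X∖∅ = {1,3,6,4,5,2,7}
cl∖int = {1,3,6,4,2,7}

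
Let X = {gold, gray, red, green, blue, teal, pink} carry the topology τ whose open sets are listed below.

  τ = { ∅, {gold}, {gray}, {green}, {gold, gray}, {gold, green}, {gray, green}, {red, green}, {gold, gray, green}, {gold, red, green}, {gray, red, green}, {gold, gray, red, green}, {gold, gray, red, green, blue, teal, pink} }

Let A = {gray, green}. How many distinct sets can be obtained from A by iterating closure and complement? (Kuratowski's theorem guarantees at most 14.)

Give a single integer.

X∖A={gold, red, blue, teal, pink}, int(X∖A)={gold}, hence cl(A)={gray, red, green, blue, teal, pink}
Orbit (k=closure, c=complement):
  1. A     = {gray, green}
  2. kA    = {gray, red, green, blue, teal, pink}
  3. cA    = {gold, red, blue, teal, pink}
  4. ckA   = {gold}
  5. kckA  = {gold, blue, teal, pink}
  6. ckckA = {gray, red, green}
(closed under both — stop)

6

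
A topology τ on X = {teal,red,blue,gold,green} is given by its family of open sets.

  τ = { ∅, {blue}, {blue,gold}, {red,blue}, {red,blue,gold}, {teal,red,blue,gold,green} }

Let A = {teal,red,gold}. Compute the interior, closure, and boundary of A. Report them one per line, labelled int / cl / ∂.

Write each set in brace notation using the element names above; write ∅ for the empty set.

U open, U⊆A: ∅. int(A) = ⋃ = ∅
X∖A={blue,green}, int(X∖A)={blue}, hence cl(A)={teal,red,gold,green}
∂A: remove int from cl → {teal,red,gold,green}

int(A) = ∅
cl(A)  = {teal,red,gold,green}
∂A     = {teal,red,gold,green}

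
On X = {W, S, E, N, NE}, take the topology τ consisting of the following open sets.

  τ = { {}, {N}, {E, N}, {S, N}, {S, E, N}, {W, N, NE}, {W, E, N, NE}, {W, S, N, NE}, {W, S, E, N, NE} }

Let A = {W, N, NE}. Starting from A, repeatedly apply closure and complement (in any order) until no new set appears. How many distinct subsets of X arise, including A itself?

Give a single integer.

closure: X∖int(X∖A) = X∖{} = {W, S, E, N, NE}
Let k=closure and c=complement:
  1. A     = {W, N, NE}
  2. kA    = {W, S, E, N, NE}
  3. cA    = {S, E}
  4. ckA   = {}
— saturated at 4

4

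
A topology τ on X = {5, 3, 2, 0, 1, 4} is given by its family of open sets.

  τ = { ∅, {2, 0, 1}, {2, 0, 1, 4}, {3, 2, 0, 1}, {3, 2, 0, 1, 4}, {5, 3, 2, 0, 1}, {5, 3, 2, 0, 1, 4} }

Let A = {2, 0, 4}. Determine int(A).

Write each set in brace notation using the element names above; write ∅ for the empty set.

opens ⊆ A: ∅; union → int = ∅

∅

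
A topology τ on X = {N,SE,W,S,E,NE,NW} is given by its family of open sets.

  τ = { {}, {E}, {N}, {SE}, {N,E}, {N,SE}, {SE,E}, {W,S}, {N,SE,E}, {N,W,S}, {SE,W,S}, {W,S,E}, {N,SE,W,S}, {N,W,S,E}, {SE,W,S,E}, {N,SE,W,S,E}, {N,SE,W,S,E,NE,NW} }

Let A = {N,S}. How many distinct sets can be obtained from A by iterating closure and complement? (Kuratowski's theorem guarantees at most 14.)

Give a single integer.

cl via duality: int({SE,W,E,NE,NW}) = {SE,E}, so X∖{SE,E} = {N,W,S,NE,NW}
Write k for closure, c for complement:
  1. A     = {N,S}
  2. kA    = {N,W,S,NE,NW}
  3. cA    = {SE,W,E,NE,NW}
  4. ckA   = {SE,E}
  5. kcA   = {SE,W,S,E,NE,NW}
  6. kckA  = {SE,E,NE,NW}
  7. ckcA  = {N}
  8. ckckA = {N,W,S}
  9. kckcA = {N,NE,NW}
  10. ckckcA = {SE,W,S,E}
applying k or c yields no new set

10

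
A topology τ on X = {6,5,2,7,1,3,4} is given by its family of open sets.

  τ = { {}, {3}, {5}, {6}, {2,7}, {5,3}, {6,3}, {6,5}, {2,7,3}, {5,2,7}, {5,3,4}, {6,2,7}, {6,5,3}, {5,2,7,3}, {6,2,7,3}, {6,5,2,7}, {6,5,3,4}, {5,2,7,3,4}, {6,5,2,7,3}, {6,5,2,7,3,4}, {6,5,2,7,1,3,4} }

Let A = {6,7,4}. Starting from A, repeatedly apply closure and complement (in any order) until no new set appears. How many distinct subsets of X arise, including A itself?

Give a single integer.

12

closure: X∖int(X∖A) = X∖{5,3} = {6,2,7,1,4}
Let k=closure and c=complement:
  1. A     = {6,7,4}
  2. kA    = {6,2,7,1,4}
  3. cA    = {5,2,1,3}
  4. ckA   = {5,3}
  5. kcA   = {5,2,7,1,3,4}
  6. kckA  = {5,1,3,4}
  7. ckcA  = {6}
  8. ckckA = {6,2,7}
  9. kckcA = {6,1}
  10. kckckA = {6,2,7,1}
  11. ckckcA = {5,2,7,3,4}
  12. ckckckA = {5,3,4}
— saturated at 12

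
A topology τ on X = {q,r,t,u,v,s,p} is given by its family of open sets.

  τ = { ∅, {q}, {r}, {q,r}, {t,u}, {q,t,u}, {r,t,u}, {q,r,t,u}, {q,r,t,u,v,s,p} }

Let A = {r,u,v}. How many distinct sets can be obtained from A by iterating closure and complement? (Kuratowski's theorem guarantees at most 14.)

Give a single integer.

10

closure: X∖int(X∖A) = X∖{q} = {r,t,u,v,s,p}
Let k=closure and c=complement:
  1. A     = {r,u,v}
  2. kA    = {r,t,u,v,s,p}
  3. cA    = {q,t,s,p}
  4. ckA   = {q}
  5. kcA   = {q,t,u,v,s,p}
  6. kckA  = {q,v,s,p}
  7. ckcA  = {r}
  8. ckckA = {r,t,u}
  9. kckcA = {r,v,s,p}
  10. ckckcA = {q,t,u}
— saturated at 10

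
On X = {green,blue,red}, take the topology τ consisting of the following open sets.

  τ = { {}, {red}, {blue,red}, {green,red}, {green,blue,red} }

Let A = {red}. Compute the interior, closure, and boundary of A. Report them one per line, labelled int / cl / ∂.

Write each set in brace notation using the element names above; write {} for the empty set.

open subsets of A: {}, {red}; so int(A) = {red}
closure: X∖int(X∖A) = X∖{} = {green,blue,red}
∂A = {green,blue,red} minus {red} = {green,blue}

int(A) = {red}
cl(A)  = {green,blue,red}
∂A     = {green,blue}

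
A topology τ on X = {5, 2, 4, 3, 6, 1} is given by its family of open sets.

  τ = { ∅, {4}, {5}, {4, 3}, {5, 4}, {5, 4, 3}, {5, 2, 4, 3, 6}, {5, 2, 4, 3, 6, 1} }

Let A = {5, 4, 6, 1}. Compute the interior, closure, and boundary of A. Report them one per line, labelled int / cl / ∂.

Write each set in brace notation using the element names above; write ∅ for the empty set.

int(A) = {5, 4}
cl(A)  = {5, 2, 4, 3, 6, 1}
∂A     = {2, 3, 6, 1}

U open, U⊆A: ∅, {4}, {5}, {5, 4}. int(A) = ⋃ = {5, 4}
X∖A={2, 3}, int(X∖A)=∅, hence cl(A)={5, 2, 4, 3, 6, 1}
∂A: remove int from cl → {2, 3, 6, 1}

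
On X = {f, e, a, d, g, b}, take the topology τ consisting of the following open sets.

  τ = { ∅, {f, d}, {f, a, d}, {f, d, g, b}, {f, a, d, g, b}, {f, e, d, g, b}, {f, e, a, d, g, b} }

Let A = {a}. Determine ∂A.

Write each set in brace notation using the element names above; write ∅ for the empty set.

U open, U⊆A: ∅. int(A) = ⋃ = ∅
X∖A={f, e, d, g, b}, int(X∖A)={f, e, d, g, b}, hence cl(A)={a}
∂A: remove int from cl → {a}

{a}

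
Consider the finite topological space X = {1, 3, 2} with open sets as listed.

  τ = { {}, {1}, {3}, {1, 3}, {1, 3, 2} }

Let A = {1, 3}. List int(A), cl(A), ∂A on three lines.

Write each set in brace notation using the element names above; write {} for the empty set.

open subsets of A: {}, {3}, {1}, {1, 3}; so int(A) = {1, 3}
closure: X∖int(X∖A) = X∖{} = {1, 3, 2}
∂A = {1, 3, 2} minus {1, 3} = {2}

int(A) = {1, 3}
cl(A)  = {1, 3, 2}
∂A     = {2}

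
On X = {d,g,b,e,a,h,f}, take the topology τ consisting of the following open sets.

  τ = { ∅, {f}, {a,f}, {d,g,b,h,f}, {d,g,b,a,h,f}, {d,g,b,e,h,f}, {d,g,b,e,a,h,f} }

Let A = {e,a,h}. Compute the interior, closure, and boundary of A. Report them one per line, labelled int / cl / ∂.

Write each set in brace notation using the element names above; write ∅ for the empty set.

open subsets of A: ∅; so int(A) = ∅
closure: X∖int(X∖A) = X∖{f} = {d,g,b,e,a,h}
∂A = {d,g,b,e,a,h} minus ∅ = {d,g,b,e,a,h}

int(A) = ∅
cl(A)  = {d,g,b,e,a,h}
∂A     = {d,g,b,e,a,h}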